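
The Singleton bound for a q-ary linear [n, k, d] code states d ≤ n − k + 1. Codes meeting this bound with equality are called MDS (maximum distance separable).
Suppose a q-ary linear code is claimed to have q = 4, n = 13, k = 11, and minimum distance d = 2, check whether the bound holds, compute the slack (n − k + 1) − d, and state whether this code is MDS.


Singleton RHS = n − k + 1 = 3, slack = 1, bound satisfied, not MDS.

Singleton bound: d ≤ n − k + 1.
Here n = 13, k = 11, so n − k + 1 = 3.
Given d = 2, check d ≤ 3: YES.
Slack = (n − k + 1) − d = 1.
The code is NOT MDS (slack = 1 > 0).
Description: the claimed parameters are [13, 11, 2]_4; such a code would be non-MDS.


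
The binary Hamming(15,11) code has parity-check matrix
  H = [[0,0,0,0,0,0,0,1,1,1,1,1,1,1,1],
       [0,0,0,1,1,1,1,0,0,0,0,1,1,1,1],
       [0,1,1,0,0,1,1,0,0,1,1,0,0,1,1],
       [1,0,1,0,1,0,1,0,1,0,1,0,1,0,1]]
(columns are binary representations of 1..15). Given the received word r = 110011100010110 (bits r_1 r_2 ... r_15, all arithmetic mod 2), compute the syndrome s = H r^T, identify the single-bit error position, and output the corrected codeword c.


s = (1, 1, 1, 1)^T, error position = 15, corrected codeword c = 110011100010111

Compute s = H r^T mod 2 one row at a time:
  s_1 = 0 + 0 + 0 + 1 + 0 + 1 + 1 + 0 = 3 ≡ 1 (mod 2).
  s_2 = 0 + 1 + 1 + 1 + 0 + 1 + 1 + 0 = 5 ≡ 1 (mod 2).
  s_3 = 1 + 0 + 1 + 1 + 0 + 1 + 1 + 0 = 5 ≡ 1 (mod 2).
  s_4 = 1 + 0 + 1 + 1 + 0 + 1 + 1 + 0 = 5 ≡ 1 (mod 2).
s = (1, 1, 1, 1)^T — this equals column 15 of H (binary 1111), so error is at position 15.
Correct: flip bit 15 of r = 110011100010110 to get c = 110011100010111.


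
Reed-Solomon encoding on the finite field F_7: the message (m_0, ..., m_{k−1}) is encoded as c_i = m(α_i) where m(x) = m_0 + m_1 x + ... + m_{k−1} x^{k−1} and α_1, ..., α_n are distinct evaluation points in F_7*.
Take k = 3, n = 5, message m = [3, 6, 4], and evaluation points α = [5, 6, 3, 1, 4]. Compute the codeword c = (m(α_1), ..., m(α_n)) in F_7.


c = [0, 1, 1, 6, 0]

Message polynomial: m(x) = 3 + 6·x + 4·x^2 (mod 7).
For each evaluation point α_i, compute m(α_i) mod 7:
  α_1 = 5: Horner steps 4 → 5 → 0, so m(5) = 0.
  α_2 = 6: Horner steps 4 → 2 → 1, so m(6) = 1.
  α_3 = 3: Horner steps 4 → 4 → 1, so m(3) = 1.
  α_4 = 1: Horner steps 4 → 3 → 6, so m(1) = 6.
  α_5 = 4: Horner steps 4 → 1 → 0, so m(4) = 0.
Codeword c = [0, 1, 1, 6, 0] ∈ F_7^5.


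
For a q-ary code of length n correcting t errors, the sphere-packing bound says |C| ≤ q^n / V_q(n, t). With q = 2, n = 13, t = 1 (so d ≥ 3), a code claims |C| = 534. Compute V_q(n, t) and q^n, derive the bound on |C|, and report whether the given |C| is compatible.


V_q(n, t) = 14, q^n = 8192, Hamming bound = 585, |C| = 534 ≤ bound (satisfied).

Step 1: Compute V_q(n, t) = Σ_{j=0}^1 C(n, j) (q−1)^j.
  j = 0: C(13,0)·(1)^0 = 1·1 = 1.
  j = 1: C(13,1)·(1)^1 = 13·1 = 13.
  V_q(n, t) = 1 + 13 = 14.
Step 2: q^n = 2^13 = 8192.
Step 3: Hamming bound ⌊q^n / V_q(n,t)⌋ = ⌊8192/14⌋ = 585.
Step 4: Compare |C| = 534 to 585: satisfied.
The claimed |C| lies below the Hamming bound.


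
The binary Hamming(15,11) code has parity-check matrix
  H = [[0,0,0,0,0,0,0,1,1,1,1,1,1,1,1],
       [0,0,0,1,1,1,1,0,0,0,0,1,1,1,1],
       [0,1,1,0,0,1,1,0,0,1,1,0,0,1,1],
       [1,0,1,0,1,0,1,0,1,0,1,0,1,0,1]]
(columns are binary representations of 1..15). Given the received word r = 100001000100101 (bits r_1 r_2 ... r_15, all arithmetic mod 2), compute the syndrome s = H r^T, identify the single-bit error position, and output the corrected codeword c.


s = (1, 1, 1, 1)^T, error position = 15, corrected codeword c = 100001000100100

Compute s = H r^T mod 2 one row at a time:
  s_1 = 0 + 0 + 1 + 0 + 0 + 1 + 0 + 1 = 3 ≡ 1 (mod 2).
  s_2 = 0 + 0 + 1 + 0 + 0 + 1 + 0 + 1 = 3 ≡ 1 (mod 2).
  s_3 = 0 + 0 + 1 + 0 + 1 + 0 + 0 + 1 = 3 ≡ 1 (mod 2).
  s_4 = 1 + 0 + 0 + 0 + 0 + 0 + 1 + 1 = 3 ≡ 1 (mod 2).
s = (1, 1, 1, 1)^T — this equals column 15 of H (binary 1111), so error is at position 15.
Correct: flip bit 15 of r = 100001000100101 to get c = 100001000100100.


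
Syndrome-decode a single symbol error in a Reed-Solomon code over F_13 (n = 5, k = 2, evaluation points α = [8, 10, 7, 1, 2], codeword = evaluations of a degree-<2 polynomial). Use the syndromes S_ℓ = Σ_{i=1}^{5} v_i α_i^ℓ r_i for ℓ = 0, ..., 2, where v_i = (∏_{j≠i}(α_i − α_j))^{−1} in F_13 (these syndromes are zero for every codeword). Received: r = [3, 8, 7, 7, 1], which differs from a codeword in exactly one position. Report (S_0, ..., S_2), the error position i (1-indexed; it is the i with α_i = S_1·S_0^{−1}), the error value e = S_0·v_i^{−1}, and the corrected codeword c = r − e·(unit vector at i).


S = (2, 2, 2), error at position 4, error magnitude e = 2, c = [3, 8, 7, 5, 1].

Step 1: column multipliers v_i = (∏_{j≠i}(α_i − α_j))^{−1} mod 13.
  i = 1 (α = 8): (8−10)(8−7)(8−1)(8−2) = (−2)·1·7·6 = −84 ≡ 7, so v_1 = 7^{−1} = 2 (mod 13).
  i = 2 (α = 10): (10−8)(10−7)(10−1)(10−2) = 2·3·9·8 = 432 ≡ 3, so v_2 = 3^{−1} = 9 (mod 13).
  i = 3 (α = 7): (7−8)(7−10)(7−1)(7−2) = (−1)·(−3)·6·5 = 90 ≡ 12, so v_3 = 12^{−1} = 12 (mod 13).
  i = 4 (α = 1): (1−8)(1−10)(1−7)(1−2) = (−7)·(−9)·(−6)·(−1) = 378 ≡ 1, so v_4 = 1^{−1} = 1 (mod 13).
  i = 5 (α = 2): (2−8)(2−10)(2−7)(2−1) = (−6)·(−8)·(−5)·1 = −240 ≡ 7, so v_5 = 7^{−1} = 2 (mod 13).
  v = [2, 9, 12, 1, 2].
Step 2: syndromes of r = [3, 8, 7, 7, 1] (all sums mod 13).
  S_0 = Σ v_i r_i = 2·3 + 9·8 + 12·7 + 1·7 + 2·1 = 171 ≡ 2.
  S_1 = Σ v_i α_i r_i = 2·8·3 + 9·10·8 + 12·7·7 + 1·1·7 + 2·2·1 = 1367 ≡ 2.
  α_i^2 mod 13 = [12, 9, 10, 1, 4].
  S_2 = Σ v_i α_i^2 r_i = 2·12·3 + 9·9·8 + 12·10·7 + 1·1·7 + 2·4·1 = 1575 ≡ 2.
  S = (2, 2, 2) ≠ 0, so r is not a codeword (an error is present).
Step 3: locate the error. For a single error e at position i, S_ℓ = v_i·e·α_i^ℓ, so α_err = S_1/S_0.
  S_0^{−1} = 2^{−1} = 7 (mod 13), so α_err = 2·7 = 14 ≡ 1 = α_4. Error position i = 4.
  Consistency check: S_2/S_1 = 2·7 = 14 ≡ 1 = α_err ✓ (single-error assumption holds).
Step 4: error magnitude e = S_0/v_4 = S_0·∏_{j≠4}(α_4 − α_j) = 2·1 = 2 ≡ 2 (mod 13).
Step 5: correct position 4: c_4 = r_4 − e = 7 − 2 ≡ 5 (mod 13). Hence c = [3, 8, 7, 5, 1].
  Check: interpolating c through the α_i gives m(x) = 9 + 9·x (degree < 2) with m(α_i) = c_i for every i, so c is indeed a codeword.


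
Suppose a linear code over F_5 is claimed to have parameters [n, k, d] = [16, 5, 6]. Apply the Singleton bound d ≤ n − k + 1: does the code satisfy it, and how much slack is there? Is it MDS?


Singleton RHS = n − k + 1 = 12, slack = 6, bound satisfied, not MDS.

Singleton bound: d ≤ n − k + 1.
Here n = 16, k = 5, so n − k + 1 = 12.
Given d = 6, check d ≤ 12: YES.
Slack = (n − k + 1) − d = 6.
The code is NOT MDS (slack = 6 > 0).
Description: the claimed parameters are [16, 5, 6]_5; such a code would be non-MDS.


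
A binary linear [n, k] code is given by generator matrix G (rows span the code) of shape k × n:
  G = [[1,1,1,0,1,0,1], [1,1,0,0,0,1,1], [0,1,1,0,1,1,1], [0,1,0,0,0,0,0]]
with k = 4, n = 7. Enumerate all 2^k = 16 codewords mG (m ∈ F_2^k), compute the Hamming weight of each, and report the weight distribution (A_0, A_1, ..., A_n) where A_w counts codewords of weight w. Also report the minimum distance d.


Weight distribution: A_0 = 1, A_1 = 2, A_2 = 2, A_3 = 4, A_4 = 5, A_5 = 2. Minimum distance d = 1.

Enumerate all 2^4 = 16 messages m ∈ F_2^4.
For each, compute codeword c = mG in F_2^7, then tally its weight.
  m = 0000 → c = 0000000, weight = 0.
  m = 1000 → c = 1110101, weight = 5.
  m = 0100 → c = 1100011, weight = 4.
  m = 1100 → c = 0010110, weight = 3.
  m = 0010 → c = 0110111, weight = 5.
  m = 1010 → c = 1000010, weight = 2.
  m = 0110 → c = 1010100, weight = 3.
  m = 1110 → c = 0100001, weight = 2.
  m = 0001 → c = 0100000, weight = 1.
  m = 1001 → c = 1010101, weight = 4.
  m = 0101 → c = 1000011, weight = 3.
  m = 1101 → c = 0110110, weight = 4.
  m = 0011 → c = 0010111, weight = 4.
  m = 1011 → c = 1100010, weight = 3.
  m = 0111 → c = 1110100, weight = 4.
  m = 1111 → c = 0000001, weight = 1.
Tally weights:
  weight 0: 1 codewords.
  weight 1: 2 codewords.
  weight 2: 2 codewords.
  weight 3: 4 codewords.
  weight 4: 5 codewords.
  weight 5: 2 codewords.
Minimum distance d = smallest w > 0 with A_w > 0 = 1.
Sanity: Σ A_w = 16 = 2^4 = 16 ✓.


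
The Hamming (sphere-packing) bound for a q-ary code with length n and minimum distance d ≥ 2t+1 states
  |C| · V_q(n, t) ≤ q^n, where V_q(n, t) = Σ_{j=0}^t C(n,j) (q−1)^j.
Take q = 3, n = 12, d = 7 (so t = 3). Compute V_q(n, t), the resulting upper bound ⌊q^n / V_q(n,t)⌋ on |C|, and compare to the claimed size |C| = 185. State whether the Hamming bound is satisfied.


V_q(n, t) = 2049, q^n = 531441, Hamming bound = 259, |C| = 185 ≤ bound (satisfied).

Step 1: Compute V_q(n, t) = Σ_{j=0}^3 C(n, j) (q−1)^j.
  j = 0: C(12,0)·(2)^0 = 1·1 = 1.
  j = 1: C(12,1)·(2)^1 = 12·2 = 24.
  j = 2: C(12,2)·(2)^2 = 66·4 = 264.
  j = 3: C(12,3)·(2)^3 = 220·8 = 1760.
  V_q(n, t) = 1 + 24 + 264 + 1760 = 2049.
Step 2: q^n = 3^12 = 531441.
Step 3: Hamming bound ⌊q^n / V_q(n,t)⌋ = ⌊531441/2049⌋ = 259.
Step 4: Compare |C| = 185 to 259: satisfied.
The claimed |C| lies below the Hamming bound.


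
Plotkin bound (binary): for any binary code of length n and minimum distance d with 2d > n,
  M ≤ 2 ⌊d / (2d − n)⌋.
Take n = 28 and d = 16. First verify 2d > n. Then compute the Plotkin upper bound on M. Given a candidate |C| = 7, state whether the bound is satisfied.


Plotkin bound M ≤ 8; given |C| = 7 ≤ bound (satisfied).

Check applicability: 2d = 32, n = 28.
2d − n = 4 > 0, so Plotkin applies.
Compute d/(2d−n) = 16/4 ≈ 4.0000.
⌊d/(2d−n)⌋ = 4.
Plotkin bound: M ≤ 2·4 = 8.
Given |C| = 7, check: satisfied.
This |C| is below the Plotkin bound.


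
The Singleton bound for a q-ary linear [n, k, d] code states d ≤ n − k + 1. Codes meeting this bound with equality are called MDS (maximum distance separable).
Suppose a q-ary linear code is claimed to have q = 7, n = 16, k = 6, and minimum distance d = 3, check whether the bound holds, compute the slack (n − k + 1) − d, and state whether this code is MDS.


Singleton RHS = n − k + 1 = 11, slack = 8, bound satisfied, not MDS.

Singleton bound: d ≤ n − k + 1.
Here n = 16, k = 6, so n − k + 1 = 11.
Given d = 3, check d ≤ 11: YES.
Slack = (n − k + 1) − d = 8.
The code is NOT MDS (slack = 8 > 0).
Description: the claimed parameters are [16, 6, 3]_7; such a code would be non-MDS.


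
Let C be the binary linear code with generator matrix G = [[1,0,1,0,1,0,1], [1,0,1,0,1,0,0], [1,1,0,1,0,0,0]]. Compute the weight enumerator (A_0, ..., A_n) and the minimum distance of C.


Weight distribution: A_0 = 1, A_1 = 1, A_3 = 2, A_4 = 3, A_5 = 1. Minimum distance d = 1.

Enumerate all 2^3 = 8 messages m ∈ F_2^3.
For each, compute codeword c = mG in F_2^7, then tally its weight.
  m = 000 → c = 0000000, weight = 0.
  m = 100 → c = 1010101, weight = 4.
  m = 010 → c = 1010100, weight = 3.
  m = 110 → c = 0000001, weight = 1.
  m = 001 → c = 1101000, weight = 3.
  m = 101 → c = 0111101, weight = 5.
  m = 011 → c = 0111100, weight = 4.
  m = 111 → c = 1101001, weight = 4.
Tally weights:
  weight 0: 1 codewords.
  weight 1: 1 codewords.
  weight 3: 2 codewords.
  weight 4: 3 codewords.
  weight 5: 1 codewords.
Minimum distance d = smallest w > 0 with A_w > 0 = 1.
Sanity: Σ A_w = 8 = 2^3 = 8 ✓.


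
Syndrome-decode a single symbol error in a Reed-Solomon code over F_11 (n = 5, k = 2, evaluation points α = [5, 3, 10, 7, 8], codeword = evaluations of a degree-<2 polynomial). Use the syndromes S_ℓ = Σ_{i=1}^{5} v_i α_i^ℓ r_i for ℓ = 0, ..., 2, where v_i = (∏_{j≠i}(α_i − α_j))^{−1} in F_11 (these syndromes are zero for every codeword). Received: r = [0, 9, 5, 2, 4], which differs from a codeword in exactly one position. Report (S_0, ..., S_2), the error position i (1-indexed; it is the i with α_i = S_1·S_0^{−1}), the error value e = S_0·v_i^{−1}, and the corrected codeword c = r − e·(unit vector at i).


S = (4, 10, 3), error at position 5, error magnitude e = 1, c = [0, 9, 5, 2, 3].

Step 1: column multipliers v_i = (∏_{j≠i}(α_i − α_j))^{−1} mod 11.
  i = 1 (α = 5): (5−3)(5−10)(5−7)(5−8) = 2·(−5)·(−2)·(−3) = −60 ≡ 6, so v_1 = 6^{−1} = 2 (mod 11).
  i = 2 (α = 3): (3−5)(3−10)(3−7)(3−8) = (−2)·(−7)·(−4)·(−5) = 280 ≡ 5, so v_2 = 5^{−1} = 9 (mod 11).
  i = 3 (α = 10): (10−5)(10−3)(10−7)(10−8) = 5·7·3·2 = 210 ≡ 1, so v_3 = 1^{−1} = 1 (mod 11).
  i = 4 (α = 7): (7−5)(7−3)(7−10)(7−8) = 2·4·(−3)·(−1) = 24 ≡ 2, so v_4 = 2^{−1} = 6 (mod 11).
  i = 5 (α = 8): (8−5)(8−3)(8−10)(8−7) = 3·5·(−2)·1 = −30 ≡ 3, so v_5 = 3^{−1} = 4 (mod 11).
  v = [2, 9, 1, 6, 4].
Step 2: syndromes of r = [0, 9, 5, 2, 4] (all sums mod 11).
  S_0 = Σ v_i r_i = 2·0 + 9·9 + 1·5 + 6·2 + 4·4 = 114 ≡ 4.
  S_1 = Σ v_i α_i r_i = 2·5·0 + 9·3·9 + 1·10·5 + 6·7·2 + 4·8·4 = 505 ≡ 10.
  α_i^2 mod 11 = [3, 9, 1, 5, 9].
  S_2 = Σ v_i α_i^2 r_i = 2·3·0 + 9·9·9 + 1·1·5 + 6·5·2 + 4·9·4 = 938 ≡ 3.
  S = (4, 10, 3) ≠ 0, so r is not a codeword (an error is present).
Step 3: locate the error. For a single error e at position i, S_ℓ = v_i·e·α_i^ℓ, so α_err = S_1/S_0.
  S_0^{−1} = 4^{−1} = 3 (mod 11), so α_err = 10·3 = 30 ≡ 8 = α_5. Error position i = 5.
  Consistency check: S_2/S_1 = 3·10 = 30 ≡ 8 = α_err ✓ (single-error assumption holds).
Step 4: error magnitude e = S_0/v_5 = S_0·∏_{j≠5}(α_5 − α_j) = 4·3 = 12 ≡ 1 (mod 11).
Step 5: correct position 5: c_5 = r_5 − e = 4 − 1 ≡ 3 (mod 11). Hence c = [0, 9, 5, 2, 3].
  Check: interpolating c through the α_i gives m(x) = 6 + 1·x (degree < 2) with m(α_i) = c_i for every i, so c is indeed a codeword.


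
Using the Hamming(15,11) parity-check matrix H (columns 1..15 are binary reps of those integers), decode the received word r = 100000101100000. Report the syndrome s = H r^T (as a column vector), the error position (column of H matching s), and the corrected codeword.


s = (0, 1, 0, 1)^T, error position = 5, corrected codeword c = 100010101100000

Compute s = H r^T mod 2 one row at a time:
  s_1 = 0 + 1 + 1 + 0 + 0 + 0 + 0 + 0 = 2 ≡ 0 (mod 2).
  s_2 = 0 + 0 + 0 + 1 + 0 + 0 + 0 + 0 = 1 ≡ 1 (mod 2).
  s_3 = 0 + 0 + 0 + 1 + 1 + 0 + 0 + 0 = 2 ≡ 0 (mod 2).
  s_4 = 1 + 0 + 0 + 1 + 1 + 0 + 0 + 0 = 3 ≡ 1 (mod 2).
s = (0, 1, 0, 1)^T — this equals column 5 of H (binary 0101), so error is at position 5.
Correct: flip bit 5 of r = 100000101100000 to get c = 100010101100000.


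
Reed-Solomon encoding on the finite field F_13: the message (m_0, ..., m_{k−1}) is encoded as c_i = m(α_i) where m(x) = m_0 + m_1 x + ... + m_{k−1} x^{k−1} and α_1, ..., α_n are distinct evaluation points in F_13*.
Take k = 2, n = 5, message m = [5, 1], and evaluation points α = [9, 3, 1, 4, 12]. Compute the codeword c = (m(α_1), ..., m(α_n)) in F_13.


c = [1, 8, 6, 9, 4]

Message polynomial: m(x) = 5 + 1·x (mod 13).
For each evaluation point α_i, compute m(α_i) mod 13:
  α_1 = 9: Horner steps 1 → 1, so m(9) = 1.
  α_2 = 3: Horner steps 1 → 8, so m(3) = 8.
  α_3 = 1: Horner steps 1 → 6, so m(1) = 6.
  α_4 = 4: Horner steps 1 → 9, so m(4) = 9.
  α_5 = 12: Horner steps 1 → 4, so m(12) = 4.
Codeword c = [1, 8, 6, 9, 4] ∈ F_13^5.


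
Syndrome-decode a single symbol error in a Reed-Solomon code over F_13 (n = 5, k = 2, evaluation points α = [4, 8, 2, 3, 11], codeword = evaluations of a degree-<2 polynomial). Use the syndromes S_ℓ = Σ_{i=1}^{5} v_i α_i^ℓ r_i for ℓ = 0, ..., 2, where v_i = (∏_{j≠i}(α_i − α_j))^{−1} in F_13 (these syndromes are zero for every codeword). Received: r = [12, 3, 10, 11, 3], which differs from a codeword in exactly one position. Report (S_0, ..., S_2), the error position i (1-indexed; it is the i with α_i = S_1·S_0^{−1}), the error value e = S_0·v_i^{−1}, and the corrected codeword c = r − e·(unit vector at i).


S = (9, 8, 10), error at position 5, error magnitude e = 10, c = [12, 3, 10, 11, 6].

Step 1: column multipliers v_i = (∏_{j≠i}(α_i − α_j))^{−1} mod 13.
  i = 1 (α = 4): (4−8)(4−2)(4−3)(4−11) = (−4)·2·1·(−7) = 56 ≡ 4, so v_1 = 4^{−1} = 10 (mod 13).
  i = 2 (α = 8): (8−4)(8−2)(8−3)(8−11) = 4·6·5·(−3) = −360 ≡ 4, so v_2 = 4^{−1} = 10 (mod 13).
  i = 3 (α = 2): (2−4)(2−8)(2−3)(2−11) = (−2)·(−6)·(−1)·(−9) = 108 ≡ 4, so v_3 = 4^{−1} = 10 (mod 13).
  i = 4 (α = 3): (3−4)(3−8)(3−2)(3−11) = (−1)·(−5)·1·(−8) = −40 ≡ 12, so v_4 = 12^{−1} = 12 (mod 13).
  i = 5 (α = 11): (11−4)(11−8)(11−2)(11−3) = 7·3·9·8 = 1512 ≡ 4, so v_5 = 4^{−1} = 10 (mod 13).
  v = [10, 10, 10, 12, 10].
Step 2: syndromes of r = [12, 3, 10, 11, 3] (all sums mod 13).
  S_0 = Σ v_i r_i = 10·12 + 10·3 + 10·10 + 12·11 + 10·3 = 412 ≡ 9.
  S_1 = Σ v_i α_i r_i = 10·4·12 + 10·8·3 + 10·2·10 + 12·3·11 + 10·11·3 = 1646 ≡ 8.
  α_i^2 mod 13 = [3, 12, 4, 9, 4].
  S_2 = Σ v_i α_i^2 r_i = 10·3·12 + 10·12·3 + 10·4·10 + 12·9·11 + 10·4·3 = 2428 ≡ 10.
  S = (9, 8, 10) ≠ 0, so r is not a codeword (an error is present).
Step 3: locate the error. For a single error e at position i, S_ℓ = v_i·e·α_i^ℓ, so α_err = S_1/S_0.
  S_0^{−1} = 9^{−1} = 3 (mod 13), so α_err = 8·3 = 24 ≡ 11 = α_5. Error position i = 5.
  Consistency check: S_2/S_1 = 10·5 = 50 ≡ 11 = α_err ✓ (single-error assumption holds).
Step 4: error magnitude e = S_0/v_5 = S_0·∏_{j≠5}(α_5 − α_j) = 9·4 = 36 ≡ 10 (mod 13).
Step 5: correct position 5: c_5 = r_5 − e = 3 − 10 ≡ 6 (mod 13). Hence c = [12, 3, 10, 11, 6].
  Check: interpolating c through the α_i gives m(x) = 8 + 1·x (degree < 2) with m(α_i) = c_i for every i, so c is indeed a codeword.


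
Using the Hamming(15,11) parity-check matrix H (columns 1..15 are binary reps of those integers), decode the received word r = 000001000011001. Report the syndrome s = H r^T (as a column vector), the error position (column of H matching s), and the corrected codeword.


s = (1, 1, 1, 0)^T, error position = 14, corrected codeword c = 000001000011011

Compute s = H r^T mod 2 one row at a time:
  s_1 = 0 + 0 + 0 + 1 + 1 + 0 + 0 + 1 = 3 ≡ 1 (mod 2).
  s_2 = 0 + 0 + 1 + 0 + 1 + 0 + 0 + 1 = 3 ≡ 1 (mod 2).
  s_3 = 0 + 0 + 1 + 0 + 0 + 1 + 0 + 1 = 3 ≡ 1 (mod 2).
  s_4 = 0 + 0 + 0 + 0 + 0 + 1 + 0 + 1 = 2 ≡ 0 (mod 2).
s = (1, 1, 1, 0)^T — this equals column 14 of H (binary 1110), so error is at position 14.
Correct: flip bit 14 of r = 000001000011001 to get c = 000001000011011.


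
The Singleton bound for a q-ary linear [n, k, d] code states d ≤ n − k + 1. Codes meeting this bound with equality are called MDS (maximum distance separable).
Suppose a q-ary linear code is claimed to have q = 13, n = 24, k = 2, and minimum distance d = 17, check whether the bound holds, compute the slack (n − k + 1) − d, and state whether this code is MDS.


Singleton RHS = n − k + 1 = 23, slack = 6, bound satisfied, not MDS.

Singleton bound: d ≤ n − k + 1.
Here n = 24, k = 2, so n − k + 1 = 23.
Given d = 17, check d ≤ 23: YES.
Slack = (n − k + 1) − d = 6.
The code is NOT MDS (slack = 6 > 0).
Description: the claimed parameters are [24, 2, 17]_13; such a code would be non-MDS.


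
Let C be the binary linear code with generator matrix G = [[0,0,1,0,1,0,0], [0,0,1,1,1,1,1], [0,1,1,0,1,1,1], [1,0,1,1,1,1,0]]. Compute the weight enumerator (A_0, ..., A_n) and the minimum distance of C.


Weight distribution: A_0 = 1, A_2 = 3, A_3 = 4, A_4 = 3, A_5 = 4, A_6 = 1. Minimum distance d = 2.

Enumerate all 2^4 = 16 messages m ∈ F_2^4.
For each, compute codeword c = mG in F_2^7, then tally its weight.
  m = 0000 → c = 0000000, weight = 0.
  m = 1000 → c = 0010100, weight = 2.
  m = 0100 → c = 0011111, weight = 5.
  m = 1100 → c = 0001011, weight = 3.
  m = 0010 → c = 0110111, weight = 5.
  m = 1010 → c = 0100011, weight = 3.
  m = 0110 → c = 0101000, weight = 2.
  m = 1110 → c = 0111100, weight = 4.
  m = 0001 → c = 1011110, weight = 5.
  m = 1001 → c = 1001010, weight = 3.
  m = 0101 → c = 1000001, weight = 2.
  m = 1101 → c = 1010101, weight = 4.
  m = 0011 → c = 1101001, weight = 4.
  m = 1011 → c = 1111101, weight = 6.
  m = 0111 → c = 1110110, weight = 5.
  m = 1111 → c = 1100010, weight = 3.
Tally weights:
  weight 0: 1 codewords.
  weight 2: 3 codewords.
  weight 3: 4 codewords.
  weight 4: 3 codewords.
  weight 5: 4 codewords.
  weight 6: 1 codewords.
Minimum distance d = smallest w > 0 with A_w > 0 = 2.
Sanity: Σ A_w = 16 = 2^4 = 16 ✓.


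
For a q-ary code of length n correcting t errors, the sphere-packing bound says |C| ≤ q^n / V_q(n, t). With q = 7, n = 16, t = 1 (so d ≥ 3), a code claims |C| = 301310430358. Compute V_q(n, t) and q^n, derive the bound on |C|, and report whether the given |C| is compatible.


V_q(n, t) = 97, q^n = 33232930569601, Hamming bound = 342607531645, |C| = 301310430358 ≤ bound (satisfied).

Step 1: Compute V_q(n, t) = Σ_{j=0}^1 C(n, j) (q−1)^j.
  j = 0: C(16,0)·(6)^0 = 1·1 = 1.
  j = 1: C(16,1)·(6)^1 = 16·6 = 96.
  V_q(n, t) = 1 + 96 = 97.
Step 2: q^n = 7^16 = 33232930569601.
Step 3: Hamming bound ⌊q^n / V_q(n,t)⌋ = ⌊33232930569601/97⌋ = 342607531645.
Step 4: Compare |C| = 301310430358 to 342607531645: satisfied.
The claimed |C| lies below the Hamming bound.


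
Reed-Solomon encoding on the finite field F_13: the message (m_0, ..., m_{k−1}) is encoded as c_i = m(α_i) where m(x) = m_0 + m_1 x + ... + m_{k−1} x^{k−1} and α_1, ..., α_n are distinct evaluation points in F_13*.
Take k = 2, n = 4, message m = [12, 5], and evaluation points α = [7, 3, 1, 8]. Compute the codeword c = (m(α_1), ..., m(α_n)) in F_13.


c = [8, 1, 4, 0]

Message polynomial: m(x) = 12 + 5·x (mod 13).
For each evaluation point α_i, compute m(α_i) mod 13:
  α_1 = 7: Horner steps 5 → 8, so m(7) = 8.
  α_2 = 3: Horner steps 5 → 1, so m(3) = 1.
  α_3 = 1: Horner steps 5 → 4, so m(1) = 4.
  α_4 = 8: Horner steps 5 → 0, so m(8) = 0.
Codeword c = [8, 1, 4, 0] ∈ F_13^4.


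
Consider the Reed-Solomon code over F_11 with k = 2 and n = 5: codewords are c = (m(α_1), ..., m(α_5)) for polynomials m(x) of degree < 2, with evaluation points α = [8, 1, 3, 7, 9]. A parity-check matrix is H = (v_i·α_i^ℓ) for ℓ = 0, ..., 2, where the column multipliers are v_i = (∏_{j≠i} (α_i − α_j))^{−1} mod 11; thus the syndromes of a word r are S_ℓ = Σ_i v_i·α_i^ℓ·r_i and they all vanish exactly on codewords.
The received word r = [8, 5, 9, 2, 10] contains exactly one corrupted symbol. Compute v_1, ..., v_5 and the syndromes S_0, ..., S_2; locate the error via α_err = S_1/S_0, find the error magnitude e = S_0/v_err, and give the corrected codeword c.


S = (10, 4, 6), error at position 4, error magnitude e = 7, c = [8, 5, 9, 6, 10].

Step 1: column multipliers v_i = (∏_{j≠i}(α_i − α_j))^{−1} mod 11.
  i = 1 (α = 8): (8−1)(8−3)(8−7)(8−9) = 7·5·1·(−1) = −35 ≡ 9, so v_1 = 9^{−1} = 5 (mod 11).
  i = 2 (α = 1): (1−8)(1−3)(1−7)(1−9) = (−7)·(−2)·(−6)·(−8) = 672 ≡ 1, so v_2 = 1^{−1} = 1 (mod 11).
  i = 3 (α = 3): (3−8)(3−1)(3−7)(3−9) = (−5)·2·(−4)·(−6) = −240 ≡ 2, so v_3 = 2^{−1} = 6 (mod 11).
  i = 4 (α = 7): (7−8)(7−1)(7−3)(7−9) = (−1)·6·4·(−2) = 48 ≡ 4, so v_4 = 4^{−1} = 3 (mod 11).
  i = 5 (α = 9): (9−8)(9−1)(9−3)(9−7) = 1·8·6·2 = 96 ≡ 8, so v_5 = 8^{−1} = 7 (mod 11).
  v = [5, 1, 6, 3, 7].
Step 2: syndromes of r = [8, 5, 9, 2, 10] (all sums mod 11).
  S_0 = Σ v_i r_i = 5·8 + 1·5 + 6·9 + 3·2 + 7·10 = 175 ≡ 10.
  S_1 = Σ v_i α_i r_i = 5·8·8 + 1·1·5 + 6·3·9 + 3·7·2 + 7·9·10 = 1159 ≡ 4.
  α_i^2 mod 11 = [9, 1, 9, 5, 4].
  S_2 = Σ v_i α_i^2 r_i = 5·9·8 + 1·1·5 + 6·9·9 + 3·5·2 + 7·4·10 = 1161 ≡ 6.
  S = (10, 4, 6) ≠ 0, so r is not a codeword (an error is present).
Step 3: locate the error. For a single error e at position i, S_ℓ = v_i·e·α_i^ℓ, so α_err = S_1/S_0.
  S_0^{−1} = 10^{−1} = 10 (mod 11), so α_err = 4·10 = 40 ≡ 7 = α_4. Error position i = 4.
  Consistency check: S_2/S_1 = 6·3 = 18 ≡ 7 = α_err ✓ (single-error assumption holds).
Step 4: error magnitude e = S_0/v_4 = S_0·∏_{j≠4}(α_4 − α_j) = 10·4 = 40 ≡ 7 (mod 11).
Step 5: correct position 4: c_4 = r_4 − e = 2 − 7 ≡ 6 (mod 11). Hence c = [8, 5, 9, 6, 10].
  Check: interpolating c through the α_i gives m(x) = 3 + 2·x (degree < 2) with m(α_i) = c_i for every i, so c is indeed a codeword.


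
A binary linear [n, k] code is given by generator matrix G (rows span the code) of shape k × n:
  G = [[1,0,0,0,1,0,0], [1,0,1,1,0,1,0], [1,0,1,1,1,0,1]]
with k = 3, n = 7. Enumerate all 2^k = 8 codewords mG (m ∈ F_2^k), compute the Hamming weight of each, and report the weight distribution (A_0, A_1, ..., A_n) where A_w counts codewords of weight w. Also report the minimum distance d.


Weight distribution: A_0 = 1, A_2 = 1, A_3 = 3, A_4 = 2, A_5 = 1. Minimum distance d = 2.

Enumerate all 2^3 = 8 messages m ∈ F_2^3.
For each, compute codeword c = mG in F_2^7, then tally its weight.
  m = 000 → c = 0000000, weight = 0.
  m = 100 → c = 1000100, weight = 2.
  m = 010 → c = 1011010, weight = 4.
  m = 110 → c = 0011110, weight = 4.
  m = 001 → c = 1011101, weight = 5.
  m = 101 → c = 0011001, weight = 3.
  m = 011 → c = 0000111, weight = 3.
  m = 111 → c = 1000011, weight = 3.
Tally weights:
  weight 0: 1 codewords.
  weight 2: 1 codewords.
  weight 3: 3 codewords.
  weight 4: 2 codewords.
  weight 5: 1 codewords.
Minimum distance d = smallest w > 0 with A_w > 0 = 2.
Sanity: Σ A_w = 8 = 2^3 = 8 ✓.


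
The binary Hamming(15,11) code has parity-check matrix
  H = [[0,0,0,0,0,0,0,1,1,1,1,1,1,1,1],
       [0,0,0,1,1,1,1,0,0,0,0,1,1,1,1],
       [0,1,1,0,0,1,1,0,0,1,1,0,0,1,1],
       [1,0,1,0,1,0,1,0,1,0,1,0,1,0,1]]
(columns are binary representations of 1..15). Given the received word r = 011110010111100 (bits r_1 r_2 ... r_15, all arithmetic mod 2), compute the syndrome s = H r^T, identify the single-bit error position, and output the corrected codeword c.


s = (1, 0, 0, 0)^T, error position = 8, corrected codeword c = 011110000111100

Compute s = H r^T mod 2 one row at a time:
  s_1 = 1 + 0 + 1 + 1 + 1 + 1 + 0 + 0 = 5 ≡ 1 (mod 2).
  s_2 = 1 + 1 + 0 + 0 + 1 + 1 + 0 + 0 = 4 ≡ 0 (mod 2).
  s_3 = 1 + 1 + 0 + 0 + 1 + 1 + 0 + 0 = 4 ≡ 0 (mod 2).
  s_4 = 0 + 1 + 1 + 0 + 0 + 1 + 1 + 0 = 4 ≡ 0 (mod 2).
s = (1, 0, 0, 0)^T — this equals column 8 of H (binary 1000), so error is at position 8.
Correct: flip bit 8 of r = 011110010111100 to get c = 011110000111100.


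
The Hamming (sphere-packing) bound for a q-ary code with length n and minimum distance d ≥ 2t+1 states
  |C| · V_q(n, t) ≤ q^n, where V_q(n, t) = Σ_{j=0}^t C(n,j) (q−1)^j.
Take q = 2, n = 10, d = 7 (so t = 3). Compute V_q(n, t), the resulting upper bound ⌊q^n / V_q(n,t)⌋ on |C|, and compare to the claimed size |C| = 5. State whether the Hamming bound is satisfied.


V_q(n, t) = 176, q^n = 1024, Hamming bound = 5, |C| = 5 ≤ bound (satisfied).

Step 1: Compute V_q(n, t) = Σ_{j=0}^3 C(n, j) (q−1)^j.
  j = 0: C(10,0)·(1)^0 = 1·1 = 1.
  j = 1: C(10,1)·(1)^1 = 10·1 = 10.
  j = 2: C(10,2)·(1)^2 = 45·1 = 45.
  j = 3: C(10,3)·(1)^3 = 120·1 = 120.
  V_q(n, t) = 1 + 10 + 45 + 120 = 176.
Step 2: q^n = 2^10 = 1024.
Step 3: Hamming bound ⌊q^n / V_q(n,t)⌋ = ⌊1024/176⌋ = 5.
Step 4: Compare |C| = 5 to 5: satisfied.
The claimed |C| lies at the Hamming bound (tight).


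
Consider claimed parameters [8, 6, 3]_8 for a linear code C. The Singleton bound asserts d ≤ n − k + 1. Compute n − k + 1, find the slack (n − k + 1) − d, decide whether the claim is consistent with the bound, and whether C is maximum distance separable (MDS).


Singleton RHS = n − k + 1 = 3, slack = 0, bound satisfied, MDS.

Singleton bound: d ≤ n − k + 1.
Here n = 8, k = 6, so n − k + 1 = 3.
Given d = 3, check d ≤ 3: YES.
Slack = (n − k + 1) − d = 0.
The code is MDS (slack = 0).
Description: the claimed parameters are [8, 6, 3]_8; such a code would be MDS (meets Singleton bound).


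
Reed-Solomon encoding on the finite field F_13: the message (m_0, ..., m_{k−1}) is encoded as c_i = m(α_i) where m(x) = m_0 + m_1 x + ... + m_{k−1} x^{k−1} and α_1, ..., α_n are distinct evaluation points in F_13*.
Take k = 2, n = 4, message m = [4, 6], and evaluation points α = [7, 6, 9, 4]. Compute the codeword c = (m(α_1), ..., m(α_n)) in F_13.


c = [7, 1, 6, 2]

Message polynomial: m(x) = 4 + 6·x (mod 13).
For each evaluation point α_i, compute m(α_i) mod 13:
  α_1 = 7: Horner steps 6 → 7, so m(7) = 7.
  α_2 = 6: Horner steps 6 → 1, so m(6) = 1.
  α_3 = 9: Horner steps 6 → 6, so m(9) = 6.
  α_4 = 4: Horner steps 6 → 2, so m(4) = 2.
Codeword c = [7, 1, 6, 2] ∈ F_13^4.


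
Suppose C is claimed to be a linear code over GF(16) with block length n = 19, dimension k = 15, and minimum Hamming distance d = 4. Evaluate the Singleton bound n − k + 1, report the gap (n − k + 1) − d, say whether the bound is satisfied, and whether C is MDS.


Singleton RHS = n − k + 1 = 5, slack = 1, bound satisfied, not MDS.

Singleton bound: d ≤ n − k + 1.
Here n = 19, k = 15, so n − k + 1 = 5.
Given d = 4, check d ≤ 5: YES.
Slack = (n − k + 1) − d = 1.
The code is NOT MDS (slack = 1 > 0).
Description: the claimed parameters are [19, 15, 4]_16; such a code would be non-MDS.


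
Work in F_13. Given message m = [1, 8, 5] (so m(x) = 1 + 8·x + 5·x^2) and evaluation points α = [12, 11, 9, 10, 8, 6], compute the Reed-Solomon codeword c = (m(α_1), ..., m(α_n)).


c = [11, 5, 10, 9, 8, 8]

Message polynomial: m(x) = 1 + 8·x + 5·x^2 (mod 13).
For each evaluation point α_i, compute m(α_i) mod 13:
  α_1 = 12: Horner steps 5 → 3 → 11, so m(12) = 11.
  α_2 = 11: Horner steps 5 → 11 → 5, so m(11) = 5.
  α_3 = 9: Horner steps 5 → 1 → 10, so m(9) = 10.
  α_4 = 10: Horner steps 5 → 6 → 9, so m(10) = 9.
  α_5 = 8: Horner steps 5 → 9 → 8, so m(8) = 8.
  α_6 = 6: Horner steps 5 → 12 → 8, so m(6) = 8.
Codeword c = [11, 5, 10, 9, 8, 8] ∈ F_13^6.


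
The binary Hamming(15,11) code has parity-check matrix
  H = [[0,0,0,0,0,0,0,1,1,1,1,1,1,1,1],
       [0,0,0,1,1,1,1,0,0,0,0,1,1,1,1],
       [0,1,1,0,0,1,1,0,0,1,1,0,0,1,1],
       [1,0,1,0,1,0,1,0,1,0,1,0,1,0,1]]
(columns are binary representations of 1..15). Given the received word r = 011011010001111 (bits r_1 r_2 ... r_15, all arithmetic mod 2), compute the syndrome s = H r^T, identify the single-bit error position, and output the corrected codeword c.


s = (1, 0, 1, 0)^T, error position = 10, corrected codeword c = 011011010101111

Compute s = H r^T mod 2 one row at a time:
  s_1 = 1 + 0 + 0 + 0 + 1 + 1 + 1 + 1 = 5 ≡ 1 (mod 2).
  s_2 = 0 + 1 + 1 + 0 + 1 + 1 + 1 + 1 = 6 ≡ 0 (mod 2).
  s_3 = 1 + 1 + 1 + 0 + 0 + 0 + 1 + 1 = 5 ≡ 1 (mod 2).
  s_4 = 0 + 1 + 1 + 0 + 0 + 0 + 1 + 1 = 4 ≡ 0 (mod 2).
s = (1, 0, 1, 0)^T — this equals column 10 of H (binary 1010), so error is at position 10.
Correct: flip bit 10 of r = 011011010001111 to get c = 011011010101111.


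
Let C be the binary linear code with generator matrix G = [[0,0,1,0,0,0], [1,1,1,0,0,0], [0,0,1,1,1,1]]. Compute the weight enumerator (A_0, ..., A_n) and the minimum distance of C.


Weight distribution: A_0 = 1, A_1 = 1, A_2 = 1, A_3 = 2, A_4 = 1, A_5 = 1, A_6 = 1. Minimum distance d = 1.

Enumerate all 2^3 = 8 messages m ∈ F_2^3.
For each, compute codeword c = mG in F_2^6, then tally its weight.
  m = 000 → c = 000000, weight = 0.
  m = 100 → c = 001000, weight = 1.
  m = 010 → c = 111000, weight = 3.
  m = 110 → c = 110000, weight = 2.
  m = 001 → c = 001111, weight = 4.
  m = 101 → c = 000111, weight = 3.
  m = 011 → c = 110111, weight = 5.
  m = 111 → c = 111111, weight = 6.
Tally weights:
  weight 0: 1 codewords.
  weight 1: 1 codewords.
  weight 2: 1 codewords.
  weight 3: 2 codewords.
  weight 4: 1 codewords.
  weight 5: 1 codewords.
  weight 6: 1 codewords.
Minimum distance d = smallest w > 0 with A_w > 0 = 1.
Sanity: Σ A_w = 8 = 2^3 = 8 ✓.


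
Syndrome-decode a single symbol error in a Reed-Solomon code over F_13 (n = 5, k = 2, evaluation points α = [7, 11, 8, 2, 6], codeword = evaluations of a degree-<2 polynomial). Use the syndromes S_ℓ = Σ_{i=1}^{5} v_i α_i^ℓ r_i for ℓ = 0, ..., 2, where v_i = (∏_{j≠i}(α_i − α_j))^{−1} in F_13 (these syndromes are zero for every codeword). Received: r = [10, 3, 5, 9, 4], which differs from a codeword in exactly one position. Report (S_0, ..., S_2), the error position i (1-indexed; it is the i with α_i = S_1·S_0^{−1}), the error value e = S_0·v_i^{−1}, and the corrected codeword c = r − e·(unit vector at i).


S = (11, 1, 6), error at position 5, error magnitude e = 2, c = [10, 3, 5, 9, 2].

Step 1: column multipliers v_i = (∏_{j≠i}(α_i − α_j))^{−1} mod 13.
  i = 1 (α = 7): (7−11)(7−8)(7−2)(7−6) = (−4)·(−1)·5·1 = 20 ≡ 7, so v_1 = 7^{−1} = 2 (mod 13).
  i = 2 (α = 11): (11−7)(11−8)(11−2)(11−6) = 4·3·9·5 = 540 ≡ 7, so v_2 = 7^{−1} = 2 (mod 13).
  i = 3 (α = 8): (8−7)(8−11)(8−2)(8−6) = 1·(−3)·6·2 = −36 ≡ 3, so v_3 = 3^{−1} = 9 (mod 13).
  i = 4 (α = 2): (2−7)(2−11)(2−8)(2−6) = (−5)·(−9)·(−6)·(−4) = 1080 ≡ 1, so v_4 = 1^{−1} = 1 (mod 13).
  i = 5 (α = 6): (6−7)(6−11)(6−8)(6−2) = (−1)·(−5)·(−2)·4 = −40 ≡ 12, so v_5 = 12^{−1} = 12 (mod 13).
  v = [2, 2, 9, 1, 12].
Step 2: syndromes of r = [10, 3, 5, 9, 4] (all sums mod 13).
  S_0 = Σ v_i r_i = 2·10 + 2·3 + 9·5 + 1·9 + 12·4 = 128 ≡ 11.
  S_1 = Σ v_i α_i r_i = 2·7·10 + 2·11·3 + 9·8·5 + 1·2·9 + 12·6·4 = 872 ≡ 1.
  α_i^2 mod 13 = [10, 4, 12, 4, 10].
  S_2 = Σ v_i α_i^2 r_i = 2·10·10 + 2·4·3 + 9·12·5 + 1·4·9 + 12·10·4 = 1280 ≡ 6.
  S = (11, 1, 6) ≠ 0, so r is not a codeword (an error is present).
Step 3: locate the error. For a single error e at position i, S_ℓ = v_i·e·α_i^ℓ, so α_err = S_1/S_0.
  S_0^{−1} = 11^{−1} = 6 (mod 13), so α_err = 1·6 = 6 ≡ 6 = α_5. Error position i = 5.
  Consistency check: S_2/S_1 = 6·1 = 6 ≡ 6 = α_err ✓ (single-error assumption holds).
Step 4: error magnitude e = S_0/v_5 = S_0·∏_{j≠5}(α_5 − α_j) = 11·12 = 132 ≡ 2 (mod 13).
Step 5: correct position 5: c_5 = r_5 − e = 4 − 2 ≡ 2 (mod 13). Hence c = [10, 3, 5, 9, 2].
  Check: interpolating c through the α_i gives m(x) = 6 + 8·x (degree < 2) with m(α_i) = c_i for every i, so c is indeed a codeword.


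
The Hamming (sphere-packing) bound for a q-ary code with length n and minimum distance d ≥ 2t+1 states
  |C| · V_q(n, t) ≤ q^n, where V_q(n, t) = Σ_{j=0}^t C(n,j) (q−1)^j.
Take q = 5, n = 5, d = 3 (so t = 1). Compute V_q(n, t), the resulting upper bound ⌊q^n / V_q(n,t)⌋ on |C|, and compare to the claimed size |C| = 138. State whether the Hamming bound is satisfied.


V_q(n, t) = 21, q^n = 3125, Hamming bound = 148, |C| = 138 ≤ bound (satisfied).

Step 1: Compute V_q(n, t) = Σ_{j=0}^1 C(n, j) (q−1)^j.
  j = 0: C(5,0)·(4)^0 = 1·1 = 1.
  j = 1: C(5,1)·(4)^1 = 5·4 = 20.
  V_q(n, t) = 1 + 20 = 21.
Step 2: q^n = 5^5 = 3125.
Step 3: Hamming bound ⌊q^n / V_q(n,t)⌋ = ⌊3125/21⌋ = 148.
Step 4: Compare |C| = 138 to 148: satisfied.
The claimed |C| lies below the Hamming bound.


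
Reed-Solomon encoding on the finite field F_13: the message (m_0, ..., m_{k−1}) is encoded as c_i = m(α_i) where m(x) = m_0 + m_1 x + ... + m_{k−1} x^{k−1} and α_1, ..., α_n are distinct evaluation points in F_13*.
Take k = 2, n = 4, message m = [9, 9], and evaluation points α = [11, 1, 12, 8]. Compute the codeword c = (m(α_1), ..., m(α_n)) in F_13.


c = [4, 5, 0, 3]

Message polynomial: m(x) = 9 + 9·x (mod 13).
For each evaluation point α_i, compute m(α_i) mod 13:
  α_1 = 11: Horner steps 9 → 4, so m(11) = 4.
  α_2 = 1: Horner steps 9 → 5, so m(1) = 5.
  α_3 = 12: Horner steps 9 → 0, so m(12) = 0.
  α_4 = 8: Horner steps 9 → 3, so m(8) = 3.
Codeword c = [4, 5, 0, 3] ∈ F_13^4.


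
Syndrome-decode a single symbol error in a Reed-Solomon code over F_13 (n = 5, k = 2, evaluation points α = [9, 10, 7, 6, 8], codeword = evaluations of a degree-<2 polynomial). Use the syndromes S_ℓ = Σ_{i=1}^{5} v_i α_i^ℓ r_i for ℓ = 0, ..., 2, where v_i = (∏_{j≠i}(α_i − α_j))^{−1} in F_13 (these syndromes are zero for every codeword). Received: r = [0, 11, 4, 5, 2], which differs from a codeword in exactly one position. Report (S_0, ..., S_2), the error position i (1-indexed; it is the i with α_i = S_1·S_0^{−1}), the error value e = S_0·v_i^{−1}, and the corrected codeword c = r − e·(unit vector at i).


S = (7, 3, 5), error at position 4, error magnitude e = 12, c = [0, 11, 4, 6, 2].

Step 1: column multipliers v_i = (∏_{j≠i}(α_i − α_j))^{−1} mod 13.
  i = 1 (α = 9): (9−10)(9−7)(9−6)(9−8) = (−1)·2·3·1 = −6 ≡ 7, so v_1 = 7^{−1} = 2 (mod 13).
  i = 2 (α = 10): (10−9)(10−7)(10−6)(10−8) = 1·3·4·2 = 24 ≡ 11, so v_2 = 11^{−1} = 6 (mod 13).
  i = 3 (α = 7): (7−9)(7−10)(7−6)(7−8) = (−2)·(−3)·1·(−1) = −6 ≡ 7, so v_3 = 7^{−1} = 2 (mod 13).
  i = 4 (α = 6): (6−9)(6−10)(6−7)(6−8) = (−3)·(−4)·(−1)·(−2) = 24 ≡ 11, so v_4 = 11^{−1} = 6 (mod 13).
  i = 5 (α = 8): (8−9)(8−10)(8−7)(8−6) = (−1)·(−2)·1·2 = 4 ≡ 4, so v_5 = 4^{−1} = 10 (mod 13).
  v = [2, 6, 2, 6, 10].
Step 2: syndromes of r = [0, 11, 4, 5, 2] (all sums mod 13).
  S_0 = Σ v_i r_i = 2·0 + 6·11 + 2·4 + 6·5 + 10·2 = 124 ≡ 7.
  S_1 = Σ v_i α_i r_i = 2·9·0 + 6·10·11 + 2·7·4 + 6·6·5 + 10·8·2 = 1056 ≡ 3.
  α_i^2 mod 13 = [3, 9, 10, 10, 12].
  S_2 = Σ v_i α_i^2 r_i = 2·3·0 + 6·9·11 + 2·10·4 + 6·10·5 + 10·12·2 = 1214 ≡ 5.
  S = (7, 3, 5) ≠ 0, so r is not a codeword (an error is present).
Step 3: locate the error. For a single error e at position i, S_ℓ = v_i·e·α_i^ℓ, so α_err = S_1/S_0.
  S_0^{−1} = 7^{−1} = 2 (mod 13), so α_err = 3·2 = 6 ≡ 6 = α_4. Error position i = 4.
  Consistency check: S_2/S_1 = 5·9 = 45 ≡ 6 = α_err ✓ (single-error assumption holds).
Step 4: error magnitude e = S_0/v_4 = S_0·∏_{j≠4}(α_4 − α_j) = 7·11 = 77 ≡ 12 (mod 13).
Step 5: correct position 4: c_4 = r_4 − e = 5 − 12 ≡ 6 (mod 13). Hence c = [0, 11, 4, 6, 2].
  Check: interpolating c through the α_i gives m(x) = 5 + 11·x (degree < 2) with m(α_i) = c_i for every i, so c is indeed a codeword.


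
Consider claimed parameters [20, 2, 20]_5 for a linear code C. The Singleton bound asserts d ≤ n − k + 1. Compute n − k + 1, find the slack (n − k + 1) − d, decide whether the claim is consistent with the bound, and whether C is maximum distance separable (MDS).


Singleton RHS = n − k + 1 = 19, slack = -1, bound violated (no such code; not MDS).

Singleton bound: d ≤ n − k + 1.
Here n = 20, k = 2, so n − k + 1 = 19.
Given d = 20, check d ≤ 19: NO.
Slack = (n − k + 1) − d = -1.
The slack is negative: d = 20 exceeds n − k + 1 = 19 by 1, so the Singleton bound is violated and no linear [20, 2, 20]_5 code can exist. In particular it is not MDS (MDS requires d = n − k + 1 exactly).
Description: the claimed parameters are [20, 2, 20]_5; such a code would be impossible (violates the Singleton bound).


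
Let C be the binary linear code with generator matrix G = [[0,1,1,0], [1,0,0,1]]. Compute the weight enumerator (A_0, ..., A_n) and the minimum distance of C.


Weight distribution: A_0 = 1, A_2 = 2, A_4 = 1. Minimum distance d = 2.

Enumerate all 2^2 = 4 messages m ∈ F_2^2.
For each, compute codeword c = mG in F_2^4, then tally its weight.
  m = 00 → c = 0000, weight = 0.
  m = 10 → c = 0110, weight = 2.
  m = 01 → c = 1001, weight = 2.
  m = 11 → c = 1111, weight = 4.
Tally weights:
  weight 0: 1 codewords.
  weight 2: 2 codewords.
  weight 4: 1 codewords.
Minimum distance d = smallest w > 0 with A_w > 0 = 2.
Sanity: Σ A_w = 4 = 2^2 = 4 ✓.
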